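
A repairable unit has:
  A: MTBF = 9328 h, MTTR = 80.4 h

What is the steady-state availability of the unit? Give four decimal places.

A(A) = MTBF/(MTBF+MTTR) = 9328/(9328+80.4) = 0.9915

0.9915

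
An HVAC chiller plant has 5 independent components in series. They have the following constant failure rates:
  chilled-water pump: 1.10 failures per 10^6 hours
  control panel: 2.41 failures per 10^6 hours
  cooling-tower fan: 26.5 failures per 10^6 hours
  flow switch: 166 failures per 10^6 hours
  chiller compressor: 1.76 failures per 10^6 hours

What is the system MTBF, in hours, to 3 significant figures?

5060

Series of exponential components: λ_sys = Σ λ_i
λ_sys = 0.00000110 + 0.00000241 + 0.0000265 + 0.000166 + 0.00000176 = 1.9777e-04 /h
MTBF = 1 / λ_sys = 5060 h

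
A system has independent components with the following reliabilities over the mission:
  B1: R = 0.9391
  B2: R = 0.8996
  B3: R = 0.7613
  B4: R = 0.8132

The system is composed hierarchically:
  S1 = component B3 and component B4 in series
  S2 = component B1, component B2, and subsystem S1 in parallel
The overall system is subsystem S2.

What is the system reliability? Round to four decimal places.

0.9977

Series (B3 and B4): 0.761300 × 0.813200 = 0.619089
Parallel (B1, B2, and [0.619089]): 1 − (1 − 0.939100)(1 − 0.899600)(1 − 0.619089) = 0.9977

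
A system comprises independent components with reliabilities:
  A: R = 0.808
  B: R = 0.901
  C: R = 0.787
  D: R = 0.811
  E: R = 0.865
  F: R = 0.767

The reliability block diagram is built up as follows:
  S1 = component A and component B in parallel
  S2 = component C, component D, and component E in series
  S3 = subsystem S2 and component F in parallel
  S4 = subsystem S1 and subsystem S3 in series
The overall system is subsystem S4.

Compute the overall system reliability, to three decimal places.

Parallel (A and B): 1 − (1 − 0.80800)(1 − 0.90100) = 0.98099
Series (C, D, and E): 0.78700 × 0.81100 × 0.86500 = 0.55209
Parallel ([0.55209] and F): 1 − (1 − 0.55209)(1 − 0.76700) = 0.89564
Series ([0.98099] and [0.89564]): 0.98099 × 0.89564 = 0.879

0.879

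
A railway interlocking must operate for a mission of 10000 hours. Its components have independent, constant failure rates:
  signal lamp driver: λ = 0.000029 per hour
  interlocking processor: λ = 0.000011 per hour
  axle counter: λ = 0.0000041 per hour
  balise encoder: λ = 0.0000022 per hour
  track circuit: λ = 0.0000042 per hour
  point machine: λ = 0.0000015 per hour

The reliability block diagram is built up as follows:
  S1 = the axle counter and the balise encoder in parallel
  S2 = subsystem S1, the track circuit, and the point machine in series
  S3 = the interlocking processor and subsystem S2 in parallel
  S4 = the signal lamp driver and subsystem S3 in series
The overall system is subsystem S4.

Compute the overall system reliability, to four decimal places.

R(signal lamp driver) = exp(−0.000029 × 10000) = 0.748264
R(interlocking processor) = exp(−0.000011 × 10000) = 0.895834
R(axle counter) = exp(−0.0000041 × 10000) = 0.959829
R(balise encoder) = exp(−0.0000022 × 10000) = 0.978240
R(track circuit) = exp(−0.0000042 × 10000) = 0.958870
R(point machine) = exp(−0.0000015 × 10000) = 0.985112
Parallel (axle counter and balise encoder): 1 − (1 − 0.959829)(1 − 0.978240) = 0.999126
Series ([0.999126], track circuit, and point machine): 0.999126 × 0.958870 × 0.985112 = 0.943769
Parallel (interlocking processor and [0.943769]): 1 − (1 − 0.895834)(1 − 0.943769) = 0.994143
Series (signal lamp driver and [0.994143]): 0.748264 × 0.994143 = 0.7439

0.7439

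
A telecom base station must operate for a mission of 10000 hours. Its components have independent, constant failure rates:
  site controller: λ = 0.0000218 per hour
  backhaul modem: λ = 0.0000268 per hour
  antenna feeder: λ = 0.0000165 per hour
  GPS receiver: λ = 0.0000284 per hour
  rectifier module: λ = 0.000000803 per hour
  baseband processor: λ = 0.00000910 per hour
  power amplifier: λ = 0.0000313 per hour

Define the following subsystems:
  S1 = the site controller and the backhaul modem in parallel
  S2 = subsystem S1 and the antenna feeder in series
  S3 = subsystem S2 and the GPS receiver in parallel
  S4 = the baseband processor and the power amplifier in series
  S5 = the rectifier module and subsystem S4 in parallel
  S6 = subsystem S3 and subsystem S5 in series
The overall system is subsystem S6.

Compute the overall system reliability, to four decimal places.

0.9502

R(site controller) = exp(−0.0000218 × 10000) = 0.804125
R(backhaul modem) = exp(−0.0000268 × 10000) = 0.764908
R(antenna feeder) = exp(−0.0000165 × 10000) = 0.847894
R(GPS receiver) = exp(−0.0000284 × 10000) = 0.752767
R(rectifier module) = exp(−0.000000803 × 10000) = 0.992002
R(baseband processor) = exp(−0.00000910 × 10000) = 0.913018
R(power amplifier) = exp(−0.0000313 × 10000) = 0.731250
Parallel (site controller and backhaul modem): 1 − (1 − 0.804125)(1 − 0.764908) = 0.953951
Series ([0.953951] and antenna feeder): 0.953951 × 0.847894 = 0.808849
Parallel ([0.808849] and GPS receiver): 1 − (1 − 0.808849)(1 − 0.752767) = 0.952741
Series (baseband processor and power amplifier): 0.913018 × 0.731250 = 0.667644
Parallel (rectifier module and [0.667644]): 1 − (1 − 0.992002)(1 − 0.667644) = 0.997342
Series ([0.952741] and [0.997342]): 0.952741 × 0.997342 = 0.9502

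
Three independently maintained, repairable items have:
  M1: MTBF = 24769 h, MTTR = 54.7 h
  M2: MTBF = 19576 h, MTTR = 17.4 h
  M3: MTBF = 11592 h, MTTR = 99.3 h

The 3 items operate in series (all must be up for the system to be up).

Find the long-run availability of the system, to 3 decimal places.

0.988

A(M1) = MTBF/(MTBF+MTTR) = 24769/(24769+54.7) = 0.997796
A(M2) = MTBF/(MTBF+MTTR) = 19576/(19576+17.4) = 0.999112
A(M3) = MTBF/(MTBF+MTTR) = 11592/(11592+99.3) = 0.991507
Series availability: 0.997796 × 0.999112 × 0.991507 = 0.988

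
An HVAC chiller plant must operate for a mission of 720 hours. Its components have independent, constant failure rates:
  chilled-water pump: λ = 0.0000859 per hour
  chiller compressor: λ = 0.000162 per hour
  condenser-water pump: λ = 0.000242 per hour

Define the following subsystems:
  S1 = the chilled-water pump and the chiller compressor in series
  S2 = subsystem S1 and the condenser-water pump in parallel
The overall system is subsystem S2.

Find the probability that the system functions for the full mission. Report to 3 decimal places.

R(chilled-water pump) = exp(−0.0000859 × 720) = 0.94003
R(chiller compressor) = exp(−0.000162 × 720) = 0.88991
R(condenser-water pump) = exp(−0.000242 × 720) = 0.84010
Series (chilled-water pump and chiller compressor): 0.94003 × 0.88991 = 0.83654
Parallel ([0.83654] and condenser-water pump): 1 − (1 − 0.83654)(1 − 0.84010) = 0.974

0.974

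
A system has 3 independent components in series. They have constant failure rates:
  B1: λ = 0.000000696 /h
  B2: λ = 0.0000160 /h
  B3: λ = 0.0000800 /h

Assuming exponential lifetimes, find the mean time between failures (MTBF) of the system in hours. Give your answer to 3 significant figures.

Series of exponential components: λ_sys = Σ λ_i
λ_sys = 0.000000696 + 0.0000160 + 0.0000800 = 9.6696e-05 /h
MTBF = 1 / λ_sys = 10300 h

10300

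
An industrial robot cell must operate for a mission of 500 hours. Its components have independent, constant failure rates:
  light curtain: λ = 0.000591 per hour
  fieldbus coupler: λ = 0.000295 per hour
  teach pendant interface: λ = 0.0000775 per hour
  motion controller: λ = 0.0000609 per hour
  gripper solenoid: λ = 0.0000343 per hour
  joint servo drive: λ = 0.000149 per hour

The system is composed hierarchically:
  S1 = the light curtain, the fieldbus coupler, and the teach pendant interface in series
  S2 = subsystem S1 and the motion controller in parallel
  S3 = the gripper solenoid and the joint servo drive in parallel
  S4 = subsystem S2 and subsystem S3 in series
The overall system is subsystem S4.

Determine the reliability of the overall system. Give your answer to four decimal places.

0.9873

R(light curtain) = exp(−0.000591 × 500) = 0.744159
R(fieldbus coupler) = exp(−0.000295 × 500) = 0.862862
R(teach pendant interface) = exp(−0.0000775 × 500) = 0.961991
R(motion controller) = exp(−0.0000609 × 500) = 0.970009
R(gripper solenoid) = exp(−0.0000343 × 500) = 0.982996
R(joint servo drive) = exp(−0.000149 × 500) = 0.928207
Series (light curtain, fieldbus coupler, and teach pendant interface): 0.744159 × 0.862862 × 0.961991 = 0.617701
Parallel ([0.617701] and motion controller): 1 − (1 − 0.617701)(1 − 0.970009) = 0.988534
Parallel (gripper solenoid and joint servo drive): 1 − (1 − 0.982996)(1 − 0.928207) = 0.998779
Series ([0.988534] and [0.998779]): 0.988534 × 0.998779 = 0.9873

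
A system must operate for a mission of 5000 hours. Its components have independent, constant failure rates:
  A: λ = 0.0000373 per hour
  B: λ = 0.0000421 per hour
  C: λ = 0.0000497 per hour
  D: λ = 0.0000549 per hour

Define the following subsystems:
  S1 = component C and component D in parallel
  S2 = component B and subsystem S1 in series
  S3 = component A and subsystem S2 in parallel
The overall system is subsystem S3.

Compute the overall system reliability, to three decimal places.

0.960

R(A) = exp(−0.0000373 × 5000) = 0.82986
R(B) = exp(−0.0000421 × 5000) = 0.81018
R(C) = exp(−0.0000497 × 5000) = 0.77997
R(D) = exp(−0.0000549 × 5000) = 0.75995
Parallel (C and D): 1 − (1 − 0.77997)(1 − 0.75995) = 0.94718
Series (B and [0.94718]): 0.81018 × 0.94718 = 0.76739
Parallel (A and [0.76739]): 1 − (1 − 0.82986)(1 − 0.76739) = 0.960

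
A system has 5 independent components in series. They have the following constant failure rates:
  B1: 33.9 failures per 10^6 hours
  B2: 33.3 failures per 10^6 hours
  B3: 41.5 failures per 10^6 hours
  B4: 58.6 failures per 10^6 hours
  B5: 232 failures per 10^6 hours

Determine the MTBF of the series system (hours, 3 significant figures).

2500

Series of exponential components: λ_sys = Σ λ_i
λ_sys = 0.0000339 + 0.0000333 + 0.0000415 + 0.0000586 + 0.000232 = 3.9930e-04 /h
MTBF = 1 / λ_sys = 2500 h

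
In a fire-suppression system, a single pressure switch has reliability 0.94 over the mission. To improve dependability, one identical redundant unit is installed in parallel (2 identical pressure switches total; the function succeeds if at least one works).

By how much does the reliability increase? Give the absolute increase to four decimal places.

R_before = 0.94
R_after = 1 − (1 − 0.94)^2 = 0.9964
ΔR = 0.9964 − 0.94 = 0.0564

0.0564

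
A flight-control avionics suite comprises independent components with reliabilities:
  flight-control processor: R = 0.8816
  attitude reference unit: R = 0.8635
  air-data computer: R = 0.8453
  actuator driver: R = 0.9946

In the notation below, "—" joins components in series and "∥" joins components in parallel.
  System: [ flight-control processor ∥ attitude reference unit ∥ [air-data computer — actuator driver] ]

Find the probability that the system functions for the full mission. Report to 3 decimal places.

0.997

Series (air-data computer and actuator driver): 0.84530 × 0.99460 = 0.84074
Parallel (flight-control processor, attitude reference unit, and [0.84074]): 1 − (1 − 0.88160)(1 − 0.86350)(1 − 0.84074) = 0.997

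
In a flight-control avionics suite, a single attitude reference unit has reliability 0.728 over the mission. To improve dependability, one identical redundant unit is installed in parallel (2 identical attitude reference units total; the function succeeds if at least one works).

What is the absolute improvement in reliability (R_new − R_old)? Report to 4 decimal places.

R_before = 0.728
R_after = 1 − (1 − 0.728)^2 = 0.9260
ΔR = 0.9260 − 0.728 = 0.1980

0.1980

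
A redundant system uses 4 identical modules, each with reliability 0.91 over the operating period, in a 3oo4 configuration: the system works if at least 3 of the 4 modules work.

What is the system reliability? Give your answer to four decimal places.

R = Σ_{i=3}^{4} C(4,i) p^i (1−p)^{4−i} with p = 0.91
C(4,3)·0.91^3·0.09^1 = 0.271286
C(4,4)·0.91^4·0.09^0 = 0.685750
Sum = 0.9570

0.9570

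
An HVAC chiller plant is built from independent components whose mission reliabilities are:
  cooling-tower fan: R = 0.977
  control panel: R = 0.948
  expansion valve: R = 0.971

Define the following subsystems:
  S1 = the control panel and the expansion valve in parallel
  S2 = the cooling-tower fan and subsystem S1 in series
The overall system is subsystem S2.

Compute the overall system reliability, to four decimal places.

0.9755

Parallel (control panel and expansion valve): 1 − (1 − 0.948000)(1 − 0.971000) = 0.998492
Series (cooling-tower fan and [0.998492]): 0.977000 × 0.998492 = 0.9755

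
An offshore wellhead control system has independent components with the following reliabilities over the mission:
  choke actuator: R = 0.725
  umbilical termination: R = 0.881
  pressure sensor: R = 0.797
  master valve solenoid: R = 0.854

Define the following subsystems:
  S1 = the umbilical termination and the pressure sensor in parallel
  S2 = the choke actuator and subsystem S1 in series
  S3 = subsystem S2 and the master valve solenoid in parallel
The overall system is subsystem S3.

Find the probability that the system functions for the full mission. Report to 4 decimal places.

0.9573

Parallel (umbilical termination and pressure sensor): 1 − (1 − 0.881000)(1 − 0.797000) = 0.975843
Series (choke actuator and [0.975843]): 0.725000 × 0.975843 = 0.707486
Parallel ([0.707486] and master valve solenoid): 1 − (1 − 0.707486)(1 − 0.854000) = 0.9573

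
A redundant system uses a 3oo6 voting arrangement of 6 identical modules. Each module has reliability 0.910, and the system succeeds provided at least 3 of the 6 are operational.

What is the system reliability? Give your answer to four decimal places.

R = Σ_{i=3}^{6} C(6,i) p^i (1−p)^{6−i} with p = 0.910
C(6,3)·0.910^3·0.090^3 = 0.010987
C(6,4)·0.910^4·0.090^2 = 0.083319
C(6,5)·0.910^5·0.090^1 = 0.336977
C(6,6)·0.910^6·0.090^0 = 0.567869
Sum = 0.9992

0.9992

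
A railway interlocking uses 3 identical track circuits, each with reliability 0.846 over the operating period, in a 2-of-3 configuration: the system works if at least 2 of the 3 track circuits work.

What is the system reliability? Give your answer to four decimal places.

R = Σ_{i=2}^{3} C(3,i) p^i (1−p)^{3−i} with p = 0.846
C(3,2)·0.846^2·0.154^1 = 0.330661
C(3,3)·0.846^3·0.154^0 = 0.605496
Sum = 0.9362

0.9362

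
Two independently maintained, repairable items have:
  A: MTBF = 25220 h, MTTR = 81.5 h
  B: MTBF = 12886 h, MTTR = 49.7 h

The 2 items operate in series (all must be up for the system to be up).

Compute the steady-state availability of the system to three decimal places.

A(A) = MTBF/(MTBF+MTTR) = 25220/(25220+81.5) = 0.996779
A(B) = MTBF/(MTBF+MTTR) = 12886/(12886+49.7) = 0.996158
Series availability: 0.996779 × 0.996158 = 0.993

0.993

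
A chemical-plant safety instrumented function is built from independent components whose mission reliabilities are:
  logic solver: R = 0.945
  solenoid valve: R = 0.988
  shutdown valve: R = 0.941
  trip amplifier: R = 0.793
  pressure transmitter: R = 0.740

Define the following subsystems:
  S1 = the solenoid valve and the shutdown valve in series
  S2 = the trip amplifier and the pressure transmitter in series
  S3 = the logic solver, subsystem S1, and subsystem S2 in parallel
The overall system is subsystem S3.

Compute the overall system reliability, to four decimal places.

Series (solenoid valve and shutdown valve): 0.988000 × 0.941000 = 0.929708
Series (trip amplifier and pressure transmitter): 0.793000 × 0.740000 = 0.586820
Parallel (logic solver, [0.929708], and [0.586820]): 1 − (1 − 0.945000)(1 − 0.929708)(1 − 0.586820) = 0.9984

0.9984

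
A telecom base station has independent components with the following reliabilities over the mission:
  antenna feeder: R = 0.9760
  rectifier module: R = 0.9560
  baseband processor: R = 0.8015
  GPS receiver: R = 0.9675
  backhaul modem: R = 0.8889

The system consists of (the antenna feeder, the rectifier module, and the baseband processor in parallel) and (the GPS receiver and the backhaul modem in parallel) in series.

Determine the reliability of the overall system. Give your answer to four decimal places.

0.9962

Parallel (antenna feeder, rectifier module, and baseband processor): 1 − (1 − 0.976000)(1 − 0.956000)(1 − 0.801500) = 0.999790
Parallel (GPS receiver and backhaul modem): 1 − (1 − 0.967500)(1 − 0.888900) = 0.996389
Series ([0.999790] and [0.996389]): 0.999790 × 0.996389 = 0.9962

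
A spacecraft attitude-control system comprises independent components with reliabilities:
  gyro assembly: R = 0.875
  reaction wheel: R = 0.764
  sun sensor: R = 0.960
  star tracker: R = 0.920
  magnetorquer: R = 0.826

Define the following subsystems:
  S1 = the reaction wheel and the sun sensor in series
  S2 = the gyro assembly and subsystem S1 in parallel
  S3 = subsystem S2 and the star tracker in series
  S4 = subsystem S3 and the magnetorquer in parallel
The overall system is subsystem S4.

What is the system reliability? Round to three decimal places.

0.981

Series (reaction wheel and sun sensor): 0.76400 × 0.96000 = 0.73344
Parallel (gyro assembly and [0.73344]): 1 − (1 − 0.87500)(1 − 0.73344) = 0.96668
Series ([0.96668] and star tracker): 0.96668 × 0.92000 = 0.88935
Parallel ([0.88935] and magnetorquer): 1 − (1 − 0.88935)(1 − 0.82600) = 0.981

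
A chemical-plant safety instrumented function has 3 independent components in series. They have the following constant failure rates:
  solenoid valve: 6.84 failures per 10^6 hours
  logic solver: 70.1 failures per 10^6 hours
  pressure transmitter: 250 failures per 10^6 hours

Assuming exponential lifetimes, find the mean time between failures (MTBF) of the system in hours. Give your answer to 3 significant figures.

3060

Series of exponential components: λ_sys = Σ λ_i
λ_sys = 0.00000684 + 0.0000701 + 0.000250 = 3.2694e-04 /h
MTBF = 1 / λ_sys = 3060 h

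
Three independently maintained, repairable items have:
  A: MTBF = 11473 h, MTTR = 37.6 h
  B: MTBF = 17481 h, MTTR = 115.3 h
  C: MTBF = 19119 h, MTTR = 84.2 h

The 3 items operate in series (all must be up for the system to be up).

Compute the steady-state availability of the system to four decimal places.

A(A) = MTBF/(MTBF+MTTR) = 11473/(11473+37.6) = 0.996733
A(B) = MTBF/(MTBF+MTTR) = 17481/(17481+115.3) = 0.993447
A(C) = MTBF/(MTBF+MTTR) = 19119/(19119+84.2) = 0.995615
Series availability: 0.996733 × 0.993447 × 0.995615 = 0.9859

0.9859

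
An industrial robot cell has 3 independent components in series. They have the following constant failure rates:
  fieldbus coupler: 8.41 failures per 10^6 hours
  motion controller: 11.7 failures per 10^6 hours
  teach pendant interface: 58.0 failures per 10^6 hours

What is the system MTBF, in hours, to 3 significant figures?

12800

Series of exponential components: λ_sys = Σ λ_i
λ_sys = 0.00000841 + 0.0000117 + 0.0000580 = 7.8110e-05 /h
MTBF = 1 / λ_sys = 12800 h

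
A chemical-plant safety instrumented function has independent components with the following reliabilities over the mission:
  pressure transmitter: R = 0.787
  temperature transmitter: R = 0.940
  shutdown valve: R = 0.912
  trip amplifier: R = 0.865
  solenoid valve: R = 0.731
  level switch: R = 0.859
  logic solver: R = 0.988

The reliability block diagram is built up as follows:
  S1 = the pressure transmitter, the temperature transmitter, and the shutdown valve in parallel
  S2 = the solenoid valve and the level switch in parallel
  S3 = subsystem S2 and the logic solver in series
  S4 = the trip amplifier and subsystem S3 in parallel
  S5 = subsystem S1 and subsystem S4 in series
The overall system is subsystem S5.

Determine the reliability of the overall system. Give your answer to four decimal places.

Parallel (pressure transmitter, temperature transmitter, and shutdown valve): 1 − (1 − 0.787000)(1 − 0.940000)(1 − 0.912000) = 0.998875
Parallel (solenoid valve and level switch): 1 − (1 − 0.731000)(1 − 0.859000) = 0.962071
Series ([0.962071] and logic solver): 0.962071 × 0.988000 = 0.950526
Parallel (trip amplifier and [0.950526]): 1 − (1 − 0.865000)(1 − 0.950526) = 0.993321
Series ([0.998875] and [0.993321]): 0.998875 × 0.993321 = 0.9922

0.9922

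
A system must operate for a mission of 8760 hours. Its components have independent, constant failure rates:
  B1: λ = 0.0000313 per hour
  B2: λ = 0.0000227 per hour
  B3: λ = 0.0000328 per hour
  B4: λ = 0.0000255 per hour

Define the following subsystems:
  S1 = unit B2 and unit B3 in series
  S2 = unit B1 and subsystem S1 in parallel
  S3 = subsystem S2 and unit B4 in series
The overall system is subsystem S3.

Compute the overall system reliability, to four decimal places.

R(B1) = exp(−0.0000313 × 8760) = 0.760189
R(B2) = exp(−0.0000227 × 8760) = 0.819671
R(B3) = exp(−0.0000328 × 8760) = 0.750266
R(B4) = exp(−0.0000255 × 8760) = 0.799811
Series (B2 and B3): 0.819671 × 0.750266 = 0.614971
Parallel (B1 and [0.614971]): 1 − (1 − 0.760189)(1 − 0.614971) = 0.907666
Series ([0.907666] and B4): 0.907666 × 0.799811 = 0.7260

0.7260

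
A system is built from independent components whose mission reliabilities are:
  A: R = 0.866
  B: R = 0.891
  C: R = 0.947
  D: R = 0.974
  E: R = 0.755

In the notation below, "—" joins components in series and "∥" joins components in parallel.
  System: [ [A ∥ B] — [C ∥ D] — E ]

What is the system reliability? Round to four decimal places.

Parallel (A and B): 1 − (1 − 0.866000)(1 − 0.891000) = 0.985394
Parallel (C and D): 1 − (1 − 0.947000)(1 − 0.974000) = 0.998622
Series ([0.985394], [0.998622], and E): 0.985394 × 0.998622 × 0.755000 = 0.7429

0.7429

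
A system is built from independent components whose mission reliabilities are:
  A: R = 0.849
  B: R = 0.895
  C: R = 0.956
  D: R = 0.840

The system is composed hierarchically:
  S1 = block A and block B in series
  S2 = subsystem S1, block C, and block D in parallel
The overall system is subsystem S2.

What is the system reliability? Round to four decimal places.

Series (A and B): 0.849000 × 0.895000 = 0.759855
Parallel ([0.759855], C, and D): 1 − (1 − 0.759855)(1 − 0.956000)(1 − 0.840000) = 0.9983

0.9983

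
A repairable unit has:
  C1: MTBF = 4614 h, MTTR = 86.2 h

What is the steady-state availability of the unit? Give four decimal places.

A(C1) = MTBF/(MTBF+MTTR) = 4614/(4614+86.2) = 0.9817

0.9817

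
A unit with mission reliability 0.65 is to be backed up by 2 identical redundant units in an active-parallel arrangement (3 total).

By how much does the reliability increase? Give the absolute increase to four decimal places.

R_before = 0.65
R_after = 1 − (1 − 0.65)^3 = 0.9571
ΔR = 0.9571 − 0.65 = 0.3071

0.3071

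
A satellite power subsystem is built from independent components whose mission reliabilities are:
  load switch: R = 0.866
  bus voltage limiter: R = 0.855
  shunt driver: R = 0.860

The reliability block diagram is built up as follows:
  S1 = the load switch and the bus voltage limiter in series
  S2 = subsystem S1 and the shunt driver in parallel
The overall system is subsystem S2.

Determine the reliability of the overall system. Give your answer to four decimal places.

Series (load switch and bus voltage limiter): 0.866000 × 0.855000 = 0.740430
Parallel ([0.740430] and shunt driver): 1 − (1 − 0.740430)(1 − 0.860000) = 0.9637

0.9637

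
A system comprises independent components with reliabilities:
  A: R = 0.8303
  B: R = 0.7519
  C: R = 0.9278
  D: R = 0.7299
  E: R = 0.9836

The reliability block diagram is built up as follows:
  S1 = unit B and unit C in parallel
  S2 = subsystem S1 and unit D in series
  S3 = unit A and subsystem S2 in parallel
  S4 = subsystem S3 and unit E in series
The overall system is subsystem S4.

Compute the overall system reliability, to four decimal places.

Parallel (B and C): 1 − (1 − 0.751900)(1 − 0.927800) = 0.982087
Series ([0.982087] and D): 0.982087 × 0.729900 = 0.716825
Parallel (A and [0.716825]): 1 − (1 − 0.830300)(1 − 0.716825) = 0.951945
Series ([0.951945] and E): 0.951945 × 0.983600 = 0.9363

0.9363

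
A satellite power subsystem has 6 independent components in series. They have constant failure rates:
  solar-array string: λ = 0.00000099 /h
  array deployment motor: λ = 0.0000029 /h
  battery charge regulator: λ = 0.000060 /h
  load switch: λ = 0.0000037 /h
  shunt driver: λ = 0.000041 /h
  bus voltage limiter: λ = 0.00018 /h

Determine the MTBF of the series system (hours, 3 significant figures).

3470

Series of exponential components: λ_sys = Σ λ_i
λ_sys = 0.00000099 + 0.0000029 + 0.000060 + 0.0000037 + 0.000041 + 0.00018 = 2.8859e-04 /h
MTBF = 1 / λ_sys = 3470 h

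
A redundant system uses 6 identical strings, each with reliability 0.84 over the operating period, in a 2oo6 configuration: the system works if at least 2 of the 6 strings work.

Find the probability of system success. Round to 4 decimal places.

R = Σ_{i=2}^{6} C(6,i) p^i (1−p)^{6−i} with p = 0.84
C(6,2)·0.84^2·0.16^4 = 0.006936
C(6,3)·0.84^3·0.16^3 = 0.048554
C(6,4)·0.84^4·0.16^2 = 0.191183
C(6,5)·0.84^5·0.16^1 = 0.401483
C(6,6)·0.84^6·0.16^0 = 0.351298
Sum = 0.9995

0.9995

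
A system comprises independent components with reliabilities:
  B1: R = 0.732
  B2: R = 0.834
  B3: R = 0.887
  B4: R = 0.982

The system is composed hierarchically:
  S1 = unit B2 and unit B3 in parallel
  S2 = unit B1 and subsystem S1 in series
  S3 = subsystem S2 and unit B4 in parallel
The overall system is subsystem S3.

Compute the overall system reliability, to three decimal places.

Parallel (B2 and B3): 1 − (1 − 0.83400)(1 − 0.88700) = 0.98124
Series (B1 and [0.98124]): 0.73200 × 0.98124 = 0.71827
Parallel ([0.71827] and B4): 1 − (1 − 0.71827)(1 − 0.98200) = 0.995

0.995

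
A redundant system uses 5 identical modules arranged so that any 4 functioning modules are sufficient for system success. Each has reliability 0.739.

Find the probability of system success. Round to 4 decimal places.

R = Σ_{i=4}^{5} C(5,i) p^i (1−p)^{5−i} with p = 0.739
C(5,4)·0.739^4·0.261^1 = 0.389214
C(5,5)·0.739^5·0.261^0 = 0.220405
Sum = 0.6096

0.6096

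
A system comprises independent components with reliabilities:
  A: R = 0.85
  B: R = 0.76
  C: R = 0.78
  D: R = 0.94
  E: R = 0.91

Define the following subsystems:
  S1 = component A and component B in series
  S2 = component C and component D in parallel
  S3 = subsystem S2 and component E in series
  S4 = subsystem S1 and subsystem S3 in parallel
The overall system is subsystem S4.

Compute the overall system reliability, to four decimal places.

Series (A and B): 0.850000 × 0.760000 = 0.646000
Parallel (C and D): 1 − (1 − 0.780000)(1 − 0.940000) = 0.986800
Series ([0.986800] and E): 0.986800 × 0.910000 = 0.897988
Parallel ([0.646000] and [0.897988]): 1 − (1 − 0.646000)(1 − 0.897988) = 0.9639

0.9639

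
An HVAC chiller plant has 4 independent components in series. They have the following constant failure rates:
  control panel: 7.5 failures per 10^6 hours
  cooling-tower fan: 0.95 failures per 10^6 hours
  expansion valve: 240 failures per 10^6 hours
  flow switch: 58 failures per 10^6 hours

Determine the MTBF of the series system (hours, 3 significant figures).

3260

Series of exponential components: λ_sys = Σ λ_i
λ_sys = 0.0000075 + 0.00000095 + 0.00024 + 0.000058 = 3.0645e-04 /h
MTBF = 1 / λ_sys = 3260 h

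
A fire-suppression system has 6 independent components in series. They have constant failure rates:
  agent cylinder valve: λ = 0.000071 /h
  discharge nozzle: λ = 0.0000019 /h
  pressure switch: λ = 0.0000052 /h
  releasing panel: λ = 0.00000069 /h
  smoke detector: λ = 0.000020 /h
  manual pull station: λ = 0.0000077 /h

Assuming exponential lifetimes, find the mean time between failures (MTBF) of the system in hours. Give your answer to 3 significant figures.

Series of exponential components: λ_sys = Σ λ_i
λ_sys = 0.000071 + 0.0000019 + 0.0000052 + 0.00000069 + 0.000020 + 0.0000077 = 1.0649e-04 /h
MTBF = 1 / λ_sys = 9390 h

9390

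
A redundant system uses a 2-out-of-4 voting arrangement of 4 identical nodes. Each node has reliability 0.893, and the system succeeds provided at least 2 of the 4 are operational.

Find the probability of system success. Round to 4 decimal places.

0.9955

R = Σ_{i=2}^{4} C(4,i) p^i (1−p)^{4−i} with p = 0.893
C(4,2)·0.893^2·0.107^2 = 0.054780
C(4,3)·0.893^3·0.107^1 = 0.304788
C(4,4)·0.893^4·0.107^0 = 0.635925
Sum = 0.9955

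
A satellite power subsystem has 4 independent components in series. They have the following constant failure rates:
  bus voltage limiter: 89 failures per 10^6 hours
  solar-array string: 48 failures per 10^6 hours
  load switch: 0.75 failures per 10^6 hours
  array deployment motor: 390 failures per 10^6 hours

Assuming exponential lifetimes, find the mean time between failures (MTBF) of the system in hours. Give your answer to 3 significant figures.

1890

Series of exponential components: λ_sys = Σ λ_i
λ_sys = 0.000089 + 0.000048 + 0.00000075 + 0.00039 = 5.2775e-04 /h
MTBF = 1 / λ_sys = 1890 h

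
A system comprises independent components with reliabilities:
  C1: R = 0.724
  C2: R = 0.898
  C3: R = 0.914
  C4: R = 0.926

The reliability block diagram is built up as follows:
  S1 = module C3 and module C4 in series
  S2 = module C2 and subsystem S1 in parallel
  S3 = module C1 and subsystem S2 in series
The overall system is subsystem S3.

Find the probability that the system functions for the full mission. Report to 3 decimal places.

0.713

Series (C3 and C4): 0.91400 × 0.92600 = 0.84636
Parallel (C2 and [0.84636]): 1 − (1 − 0.89800)(1 − 0.84636) = 0.98433
Series (C1 and [0.98433]): 0.72400 × 0.98433 = 0.713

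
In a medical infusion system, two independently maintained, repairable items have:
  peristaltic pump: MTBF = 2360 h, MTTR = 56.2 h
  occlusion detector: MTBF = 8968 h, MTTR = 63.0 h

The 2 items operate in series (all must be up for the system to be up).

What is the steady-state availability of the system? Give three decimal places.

0.970

A(peristaltic pump) = MTBF/(MTBF+MTTR) = 2360/(2360+56.2) = 0.976740
A(occlusion detector) = MTBF/(MTBF+MTTR) = 8968/(8968+63.0) = 0.993024
Series availability: 0.976740 × 0.993024 = 0.970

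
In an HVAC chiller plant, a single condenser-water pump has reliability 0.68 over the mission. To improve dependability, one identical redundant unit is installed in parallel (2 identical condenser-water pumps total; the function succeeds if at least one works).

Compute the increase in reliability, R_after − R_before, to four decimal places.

R_before = 0.68
R_after = 1 − (1 − 0.68)^2 = 0.8976
ΔR = 0.8976 − 0.68 = 0.2176

0.2176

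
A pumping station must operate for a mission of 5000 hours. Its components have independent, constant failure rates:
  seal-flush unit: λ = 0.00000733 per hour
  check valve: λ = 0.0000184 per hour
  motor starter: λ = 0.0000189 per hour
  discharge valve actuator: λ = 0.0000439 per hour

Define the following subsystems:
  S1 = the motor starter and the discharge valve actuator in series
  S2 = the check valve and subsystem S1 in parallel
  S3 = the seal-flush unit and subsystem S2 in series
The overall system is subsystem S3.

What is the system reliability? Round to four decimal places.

R(seal-flush unit) = exp(−0.00000733 × 5000) = 0.964013
R(check valve) = exp(−0.0000184 × 5000) = 0.912105
R(motor starter) = exp(−0.0000189 × 5000) = 0.909828
R(discharge valve actuator) = exp(−0.0000439 × 5000) = 0.802920
Series (motor starter and discharge valve actuator): 0.909828 × 0.802920 = 0.730519
Parallel (check valve and [0.730519]): 1 − (1 − 0.912105)(1 − 0.730519) = 0.976314
Series (seal-flush unit and [0.976314]): 0.964013 × 0.976314 = 0.9412

0.9412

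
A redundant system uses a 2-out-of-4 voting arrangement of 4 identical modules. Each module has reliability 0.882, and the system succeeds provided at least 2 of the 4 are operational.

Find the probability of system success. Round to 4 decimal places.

R = Σ_{i=2}^{4} C(4,i) p^i (1−p)^{4−i} with p = 0.882
C(4,2)·0.882^2·0.118^2 = 0.064991
C(4,3)·0.882^3·0.118^1 = 0.323853
C(4,4)·0.882^4·0.118^0 = 0.605166
Sum = 0.9940

0.9940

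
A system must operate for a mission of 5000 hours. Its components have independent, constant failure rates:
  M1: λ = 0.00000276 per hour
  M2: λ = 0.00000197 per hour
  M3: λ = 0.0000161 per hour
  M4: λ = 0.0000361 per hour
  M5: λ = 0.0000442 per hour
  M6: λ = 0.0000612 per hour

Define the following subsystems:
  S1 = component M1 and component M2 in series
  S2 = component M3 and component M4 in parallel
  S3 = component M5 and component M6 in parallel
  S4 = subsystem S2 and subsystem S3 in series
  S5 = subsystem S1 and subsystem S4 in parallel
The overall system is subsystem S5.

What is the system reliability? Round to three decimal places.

0.998

R(M1) = exp(−0.00000276 × 5000) = 0.98629
R(M2) = exp(−0.00000197 × 5000) = 0.99020
R(M3) = exp(−0.0000161 × 5000) = 0.92265
R(M4) = exp(−0.0000361 × 5000) = 0.83485
R(M5) = exp(−0.0000442 × 5000) = 0.80172
R(M6) = exp(−0.0000612 × 5000) = 0.73639
Series (M1 and M2): 0.98629 × 0.99020 = 0.97662
Parallel (M3 and M4): 1 − (1 − 0.92265)(1 − 0.83485) = 0.98723
Parallel (M5 and M6): 1 − (1 − 0.80172)(1 − 0.73639) = 0.94773
Series ([0.98723] and [0.94773]): 0.98723 × 0.94773 = 0.93563
Parallel ([0.97662] and [0.93563]): 1 − (1 − 0.97662)(1 − 0.93563) = 0.998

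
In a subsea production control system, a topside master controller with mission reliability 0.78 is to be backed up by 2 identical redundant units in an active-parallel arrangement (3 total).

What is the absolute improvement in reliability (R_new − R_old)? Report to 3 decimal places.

0.209

R_before = 0.78
R_after = 1 − (1 − 0.78)^3 = 0.989
ΔR = 0.989 − 0.78 = 0.209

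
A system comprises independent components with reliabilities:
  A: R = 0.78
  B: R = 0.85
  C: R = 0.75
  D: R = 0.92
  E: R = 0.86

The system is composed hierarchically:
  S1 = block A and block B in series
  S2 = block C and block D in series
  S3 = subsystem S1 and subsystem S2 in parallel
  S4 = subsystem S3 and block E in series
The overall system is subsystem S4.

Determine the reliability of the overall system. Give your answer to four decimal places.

0.7702

Series (A and B): 0.780000 × 0.850000 = 0.663000
Series (C and D): 0.750000 × 0.920000 = 0.690000
Parallel ([0.663000] and [0.690000]): 1 − (1 − 0.663000)(1 − 0.690000) = 0.895530
Series ([0.895530] and E): 0.895530 × 0.860000 = 0.7702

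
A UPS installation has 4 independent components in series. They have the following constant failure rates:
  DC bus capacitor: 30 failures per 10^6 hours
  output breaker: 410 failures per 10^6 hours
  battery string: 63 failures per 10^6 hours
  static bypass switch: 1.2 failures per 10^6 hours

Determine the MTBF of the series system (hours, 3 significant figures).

1980

Series of exponential components: λ_sys = Σ λ_i
λ_sys = 0.000030 + 0.00041 + 0.000063 + 0.0000012 = 5.0420e-04 /h
MTBF = 1 / λ_sys = 1980 h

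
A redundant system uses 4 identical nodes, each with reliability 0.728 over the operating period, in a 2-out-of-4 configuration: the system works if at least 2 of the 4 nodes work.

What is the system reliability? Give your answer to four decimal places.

R = Σ_{i=2}^{4} C(4,i) p^i (1−p)^{4−i} with p = 0.728
C(4,2)·0.728^2·0.272^2 = 0.235262
C(4,3)·0.728^3·0.272^1 = 0.419781
C(4,4)·0.728^4·0.272^0 = 0.280883
Sum = 0.9359

0.9359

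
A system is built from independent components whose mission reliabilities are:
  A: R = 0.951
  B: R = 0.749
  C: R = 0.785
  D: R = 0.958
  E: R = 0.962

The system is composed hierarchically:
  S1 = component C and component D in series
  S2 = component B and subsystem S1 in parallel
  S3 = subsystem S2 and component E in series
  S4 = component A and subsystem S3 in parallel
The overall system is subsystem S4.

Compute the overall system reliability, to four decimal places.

Series (C and D): 0.785000 × 0.958000 = 0.752030
Parallel (B and [0.752030]): 1 − (1 − 0.749000)(1 − 0.752030) = 0.937760
Series ([0.937760] and E): 0.937760 × 0.962000 = 0.902125
Parallel (A and [0.902125]): 1 − (1 − 0.951000)(1 − 0.902125) = 0.9952

0.9952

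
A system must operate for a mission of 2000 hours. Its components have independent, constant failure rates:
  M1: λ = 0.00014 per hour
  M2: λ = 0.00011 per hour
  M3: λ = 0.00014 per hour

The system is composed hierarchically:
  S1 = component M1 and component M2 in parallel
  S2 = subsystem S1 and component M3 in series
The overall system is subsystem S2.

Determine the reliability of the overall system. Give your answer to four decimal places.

0.7193

R(M1) = exp(−0.00014 × 2000) = 0.755784
R(M2) = exp(−0.00011 × 2000) = 0.802519
R(M3) = exp(−0.00014 × 2000) = 0.755784
Parallel (M1 and M2): 1 − (1 − 0.755784)(1 − 0.802519) = 0.951772
Series ([0.951772] and M3): 0.951772 × 0.755784 = 0.7193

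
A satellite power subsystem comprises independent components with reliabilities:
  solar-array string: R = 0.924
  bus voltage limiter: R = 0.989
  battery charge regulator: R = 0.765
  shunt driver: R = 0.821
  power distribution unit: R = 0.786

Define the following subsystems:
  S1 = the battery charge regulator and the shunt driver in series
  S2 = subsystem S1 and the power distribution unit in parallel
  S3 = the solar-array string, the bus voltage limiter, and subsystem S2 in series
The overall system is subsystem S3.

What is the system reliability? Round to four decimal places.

Series (battery charge regulator and shunt driver): 0.765000 × 0.821000 = 0.628065
Parallel ([0.628065] and power distribution unit): 1 − (1 − 0.628065)(1 − 0.786000) = 0.920406
Series (solar-array string, bus voltage limiter, and [0.920406]): 0.924000 × 0.989000 × 0.920406 = 0.8411

0.8411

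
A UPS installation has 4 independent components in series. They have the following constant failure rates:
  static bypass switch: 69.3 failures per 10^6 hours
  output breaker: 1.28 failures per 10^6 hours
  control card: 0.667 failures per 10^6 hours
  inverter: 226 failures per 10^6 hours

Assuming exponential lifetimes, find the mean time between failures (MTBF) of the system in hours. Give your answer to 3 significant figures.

Series of exponential components: λ_sys = Σ λ_i
λ_sys = 0.0000693 + 0.00000128 + 0.000000667 + 0.000226 = 2.9725e-04 /h
MTBF = 1 / λ_sys = 3360 h

3360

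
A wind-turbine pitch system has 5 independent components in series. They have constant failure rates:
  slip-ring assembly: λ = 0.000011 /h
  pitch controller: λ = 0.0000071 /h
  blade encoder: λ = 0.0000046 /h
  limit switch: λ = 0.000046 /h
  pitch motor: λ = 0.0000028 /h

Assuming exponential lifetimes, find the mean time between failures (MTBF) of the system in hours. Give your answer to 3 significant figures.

14000

Series of exponential components: λ_sys = Σ λ_i
λ_sys = 0.000011 + 0.0000071 + 0.0000046 + 0.000046 + 0.0000028 = 7.1500e-05 /h
MTBF = 1 / λ_sys = 14000 h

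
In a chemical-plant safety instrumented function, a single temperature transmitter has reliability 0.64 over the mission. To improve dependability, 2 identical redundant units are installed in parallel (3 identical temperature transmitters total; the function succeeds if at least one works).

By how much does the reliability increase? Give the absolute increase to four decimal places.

0.3133

R_before = 0.64
R_after = 1 − (1 − 0.64)^3 = 0.9533
ΔR = 0.9533 − 0.64 = 0.3133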